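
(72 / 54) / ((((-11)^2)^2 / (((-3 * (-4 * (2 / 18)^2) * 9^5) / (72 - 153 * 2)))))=-648 / 190333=-0.00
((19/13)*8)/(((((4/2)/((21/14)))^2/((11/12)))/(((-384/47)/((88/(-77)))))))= 26334/611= 43.10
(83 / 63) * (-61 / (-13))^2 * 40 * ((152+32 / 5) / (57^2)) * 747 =18046314176 / 427063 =42256.80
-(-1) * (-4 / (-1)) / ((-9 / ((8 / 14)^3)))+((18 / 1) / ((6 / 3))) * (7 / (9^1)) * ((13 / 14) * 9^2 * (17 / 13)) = 4250287 / 6174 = 688.42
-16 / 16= -1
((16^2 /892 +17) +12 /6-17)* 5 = 2550 /223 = 11.43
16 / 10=8 / 5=1.60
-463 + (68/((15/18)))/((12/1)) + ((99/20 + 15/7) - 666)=-31223/28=-1115.11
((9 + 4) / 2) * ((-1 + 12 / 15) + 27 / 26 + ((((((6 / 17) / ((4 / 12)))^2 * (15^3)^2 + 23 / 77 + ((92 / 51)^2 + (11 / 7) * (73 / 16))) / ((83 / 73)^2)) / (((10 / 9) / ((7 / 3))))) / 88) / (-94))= -16295.27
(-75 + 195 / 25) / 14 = -24 / 5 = -4.80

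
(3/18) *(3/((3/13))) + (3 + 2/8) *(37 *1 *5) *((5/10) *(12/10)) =362.92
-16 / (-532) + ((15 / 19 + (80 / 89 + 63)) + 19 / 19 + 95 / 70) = 1587947 / 23674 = 67.08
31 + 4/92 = 714/23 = 31.04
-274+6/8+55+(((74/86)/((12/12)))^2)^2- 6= -3059167853/13675204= -223.70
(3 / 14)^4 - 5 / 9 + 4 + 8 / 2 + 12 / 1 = 6723529 / 345744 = 19.45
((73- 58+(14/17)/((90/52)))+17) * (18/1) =49688/85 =584.56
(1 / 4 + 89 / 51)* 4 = 407 / 51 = 7.98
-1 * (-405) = 405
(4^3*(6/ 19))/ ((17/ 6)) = 2304/ 323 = 7.13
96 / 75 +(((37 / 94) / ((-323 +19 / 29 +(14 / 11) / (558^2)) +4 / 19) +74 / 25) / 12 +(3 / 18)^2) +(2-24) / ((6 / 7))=-15501334769378756 / 642880161150525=-24.11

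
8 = 8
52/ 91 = 4/ 7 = 0.57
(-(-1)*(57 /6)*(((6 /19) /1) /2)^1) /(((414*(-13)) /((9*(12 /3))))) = -3 /299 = -0.01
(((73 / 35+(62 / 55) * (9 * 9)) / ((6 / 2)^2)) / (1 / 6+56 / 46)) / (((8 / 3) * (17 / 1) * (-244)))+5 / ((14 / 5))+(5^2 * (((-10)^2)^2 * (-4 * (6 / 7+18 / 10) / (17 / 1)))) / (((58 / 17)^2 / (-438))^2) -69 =-27282542121332519225453 / 123278342727760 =-221308475.74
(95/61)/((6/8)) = 380/183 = 2.08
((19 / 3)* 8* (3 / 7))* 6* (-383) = -349296 / 7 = -49899.43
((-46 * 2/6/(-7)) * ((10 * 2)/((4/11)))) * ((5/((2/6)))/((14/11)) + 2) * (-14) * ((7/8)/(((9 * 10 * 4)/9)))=-48829/96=-508.64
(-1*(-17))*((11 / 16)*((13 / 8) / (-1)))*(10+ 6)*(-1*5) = 12155 / 8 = 1519.38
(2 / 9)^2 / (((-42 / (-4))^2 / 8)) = 128 / 35721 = 0.00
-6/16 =-3/8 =-0.38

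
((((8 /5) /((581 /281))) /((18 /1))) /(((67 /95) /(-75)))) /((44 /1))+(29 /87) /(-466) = -20875849 /199539802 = -0.10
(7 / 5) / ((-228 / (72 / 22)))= -21 / 1045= -0.02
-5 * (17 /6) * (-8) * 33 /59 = 3740 /59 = 63.39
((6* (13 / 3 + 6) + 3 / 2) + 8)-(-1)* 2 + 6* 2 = 171 / 2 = 85.50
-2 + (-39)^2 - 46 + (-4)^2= 1489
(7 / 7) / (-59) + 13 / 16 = 0.80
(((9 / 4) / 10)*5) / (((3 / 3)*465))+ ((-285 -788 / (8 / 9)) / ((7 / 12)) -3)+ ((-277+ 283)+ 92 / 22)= -191065169 / 95480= -2001.10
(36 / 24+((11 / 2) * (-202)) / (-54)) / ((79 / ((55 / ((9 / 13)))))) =22.20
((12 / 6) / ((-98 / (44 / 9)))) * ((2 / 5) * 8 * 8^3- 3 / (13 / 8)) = -163.28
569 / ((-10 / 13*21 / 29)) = -214513 / 210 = -1021.49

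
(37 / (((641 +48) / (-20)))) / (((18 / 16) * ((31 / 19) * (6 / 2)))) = -112480 / 576693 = -0.20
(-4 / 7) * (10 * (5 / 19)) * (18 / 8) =-450 / 133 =-3.38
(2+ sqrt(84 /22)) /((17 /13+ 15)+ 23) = 13* sqrt(462) /5621+ 26 /511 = 0.10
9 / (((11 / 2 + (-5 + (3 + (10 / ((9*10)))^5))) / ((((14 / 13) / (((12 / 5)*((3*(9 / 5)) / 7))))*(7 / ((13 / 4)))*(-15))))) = -675126900 / 13971061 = -48.32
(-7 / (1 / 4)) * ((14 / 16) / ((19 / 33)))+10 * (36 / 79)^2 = -9599217 / 237158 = -40.48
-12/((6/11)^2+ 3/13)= -6292/277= -22.71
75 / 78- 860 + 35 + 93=-731.04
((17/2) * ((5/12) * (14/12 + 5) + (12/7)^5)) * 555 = 81965.17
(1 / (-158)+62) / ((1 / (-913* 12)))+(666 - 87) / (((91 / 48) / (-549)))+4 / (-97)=-590551038730 / 697333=-846870.92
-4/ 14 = -2/ 7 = -0.29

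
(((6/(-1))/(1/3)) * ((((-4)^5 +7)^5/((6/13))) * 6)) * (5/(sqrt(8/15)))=636444636179541345 * sqrt(30)/2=1742975419193516799.30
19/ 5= 3.80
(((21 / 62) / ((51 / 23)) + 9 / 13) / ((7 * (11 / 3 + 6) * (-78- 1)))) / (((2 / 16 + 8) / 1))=-138948 / 7141516655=-0.00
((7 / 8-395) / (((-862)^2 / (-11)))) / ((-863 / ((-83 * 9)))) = 25908201 / 5129975776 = 0.01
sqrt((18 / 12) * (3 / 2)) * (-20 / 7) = -30 / 7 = -4.29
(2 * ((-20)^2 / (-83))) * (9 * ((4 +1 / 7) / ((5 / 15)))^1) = -626400 / 581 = -1078.14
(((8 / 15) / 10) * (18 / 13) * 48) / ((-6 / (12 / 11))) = -2304 / 3575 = -0.64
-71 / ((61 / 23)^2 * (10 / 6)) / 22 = -112677 / 409310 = -0.28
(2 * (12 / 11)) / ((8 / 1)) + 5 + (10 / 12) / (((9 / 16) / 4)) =3326 / 297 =11.20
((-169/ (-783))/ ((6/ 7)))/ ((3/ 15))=5915/ 4698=1.26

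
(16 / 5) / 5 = 16 / 25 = 0.64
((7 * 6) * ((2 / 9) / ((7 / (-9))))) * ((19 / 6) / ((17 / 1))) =-38 / 17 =-2.24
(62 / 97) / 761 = 62 / 73817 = 0.00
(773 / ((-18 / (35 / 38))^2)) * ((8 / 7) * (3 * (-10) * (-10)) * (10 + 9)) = 6763750 / 513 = 13184.70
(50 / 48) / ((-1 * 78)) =-25 / 1872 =-0.01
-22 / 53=-0.42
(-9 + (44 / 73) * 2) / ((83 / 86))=-48934 / 6059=-8.08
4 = 4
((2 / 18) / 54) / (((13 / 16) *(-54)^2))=0.00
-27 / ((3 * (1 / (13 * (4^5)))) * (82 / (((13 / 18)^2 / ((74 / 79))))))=-11108032 / 13653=-813.60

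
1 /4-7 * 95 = -2659 /4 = -664.75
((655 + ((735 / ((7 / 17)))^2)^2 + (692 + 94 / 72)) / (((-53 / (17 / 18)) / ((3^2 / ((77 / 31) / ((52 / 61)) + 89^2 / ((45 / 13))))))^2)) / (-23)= -3859631442872453651138775 / 1784685468917044025567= -2162.64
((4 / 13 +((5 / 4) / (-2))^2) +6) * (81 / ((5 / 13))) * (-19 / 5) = -8576847 / 1600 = -5360.53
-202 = -202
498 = 498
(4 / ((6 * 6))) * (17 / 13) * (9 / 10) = 17 / 130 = 0.13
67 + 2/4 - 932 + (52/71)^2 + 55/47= -408838097/473854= -862.79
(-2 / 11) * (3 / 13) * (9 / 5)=-54 / 715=-0.08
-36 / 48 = -3 / 4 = -0.75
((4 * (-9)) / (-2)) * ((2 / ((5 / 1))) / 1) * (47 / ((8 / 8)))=338.40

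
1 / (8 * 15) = 1 / 120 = 0.01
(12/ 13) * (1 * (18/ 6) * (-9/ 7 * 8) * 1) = -2592/ 91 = -28.48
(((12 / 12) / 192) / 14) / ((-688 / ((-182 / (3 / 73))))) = 949 / 396288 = 0.00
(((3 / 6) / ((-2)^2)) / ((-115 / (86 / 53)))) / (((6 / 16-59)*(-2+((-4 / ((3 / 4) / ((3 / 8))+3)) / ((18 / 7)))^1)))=-387 / 29728972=-0.00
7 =7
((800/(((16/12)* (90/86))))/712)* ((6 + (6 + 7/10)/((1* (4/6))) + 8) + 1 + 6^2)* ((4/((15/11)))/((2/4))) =288.41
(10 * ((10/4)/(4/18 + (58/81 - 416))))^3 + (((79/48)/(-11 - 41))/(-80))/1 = 0.00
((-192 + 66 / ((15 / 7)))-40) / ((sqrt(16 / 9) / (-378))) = 285201 / 5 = 57040.20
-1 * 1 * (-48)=48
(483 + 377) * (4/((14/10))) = 17200/7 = 2457.14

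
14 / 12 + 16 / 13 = 187 / 78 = 2.40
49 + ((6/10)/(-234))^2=7452901/152100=49.00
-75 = -75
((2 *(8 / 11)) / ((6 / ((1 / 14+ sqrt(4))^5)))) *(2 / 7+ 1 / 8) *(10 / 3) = 2358782135 / 186356016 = 12.66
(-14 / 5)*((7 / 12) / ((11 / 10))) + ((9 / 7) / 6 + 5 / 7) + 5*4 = 8983 / 462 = 19.44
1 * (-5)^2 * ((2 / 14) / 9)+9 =592 / 63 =9.40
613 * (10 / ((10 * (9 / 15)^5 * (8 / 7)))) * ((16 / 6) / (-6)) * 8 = -24525.61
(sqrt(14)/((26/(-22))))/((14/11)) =-121 * sqrt(14)/182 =-2.49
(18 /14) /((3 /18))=54 /7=7.71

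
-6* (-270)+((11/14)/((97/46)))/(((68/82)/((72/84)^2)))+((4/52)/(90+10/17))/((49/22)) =119141135053/73528910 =1620.33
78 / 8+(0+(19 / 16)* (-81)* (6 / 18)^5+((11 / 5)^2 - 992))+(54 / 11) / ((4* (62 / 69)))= -399559247 / 409200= -976.44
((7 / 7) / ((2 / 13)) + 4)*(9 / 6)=63 / 4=15.75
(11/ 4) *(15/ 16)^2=2475/ 1024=2.42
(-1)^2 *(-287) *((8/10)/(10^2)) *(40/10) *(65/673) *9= -134316/16825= -7.98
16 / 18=8 / 9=0.89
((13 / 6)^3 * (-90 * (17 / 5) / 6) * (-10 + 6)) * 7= 261443 / 18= 14524.61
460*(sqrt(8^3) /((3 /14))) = 103040*sqrt(2) /3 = 48573.52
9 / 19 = 0.47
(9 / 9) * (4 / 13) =0.31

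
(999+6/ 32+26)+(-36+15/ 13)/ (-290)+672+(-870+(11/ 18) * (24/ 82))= 3069710197/ 3709680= 827.49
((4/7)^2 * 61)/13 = 976/637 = 1.53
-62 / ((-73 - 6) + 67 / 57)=1767 / 2218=0.80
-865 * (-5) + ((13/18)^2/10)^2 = 45402148561/10497600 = 4325.00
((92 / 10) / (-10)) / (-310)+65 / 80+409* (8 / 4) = 50766559 / 62000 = 818.82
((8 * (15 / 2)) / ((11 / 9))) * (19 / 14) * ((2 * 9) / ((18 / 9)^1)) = 46170 / 77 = 599.61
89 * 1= 89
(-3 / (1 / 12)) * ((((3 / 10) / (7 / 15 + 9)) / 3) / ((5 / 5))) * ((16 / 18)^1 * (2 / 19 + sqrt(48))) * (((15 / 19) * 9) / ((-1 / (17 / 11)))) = 110160 / 281941 + 220320 * sqrt(3) / 14839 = 26.11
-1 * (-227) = 227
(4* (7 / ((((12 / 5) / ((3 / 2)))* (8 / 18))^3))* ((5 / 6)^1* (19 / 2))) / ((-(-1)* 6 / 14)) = 47131875 / 32768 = 1438.35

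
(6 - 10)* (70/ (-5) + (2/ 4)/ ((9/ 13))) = 478/ 9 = 53.11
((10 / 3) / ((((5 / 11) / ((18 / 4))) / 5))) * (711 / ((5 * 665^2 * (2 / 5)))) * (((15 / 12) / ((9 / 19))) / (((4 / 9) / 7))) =23463 / 4256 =5.51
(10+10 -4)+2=18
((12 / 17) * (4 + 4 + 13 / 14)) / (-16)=-375 / 952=-0.39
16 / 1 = 16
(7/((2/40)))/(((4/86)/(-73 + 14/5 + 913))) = 2536828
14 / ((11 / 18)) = 252 / 11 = 22.91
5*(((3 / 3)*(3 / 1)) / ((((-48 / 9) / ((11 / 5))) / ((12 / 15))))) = -99 / 20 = -4.95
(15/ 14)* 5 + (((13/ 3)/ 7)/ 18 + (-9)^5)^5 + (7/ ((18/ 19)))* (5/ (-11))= -717895897090439041989932.60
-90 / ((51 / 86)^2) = -73960 / 289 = -255.92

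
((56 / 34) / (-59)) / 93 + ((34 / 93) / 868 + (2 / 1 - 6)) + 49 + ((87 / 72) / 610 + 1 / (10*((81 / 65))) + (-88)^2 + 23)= 20835024439142323 / 2667025705680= 7812.08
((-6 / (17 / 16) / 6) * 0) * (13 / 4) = 0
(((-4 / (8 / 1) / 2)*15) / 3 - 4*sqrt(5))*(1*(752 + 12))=-3056*sqrt(5) - 955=-7788.42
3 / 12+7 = 29 / 4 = 7.25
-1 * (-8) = 8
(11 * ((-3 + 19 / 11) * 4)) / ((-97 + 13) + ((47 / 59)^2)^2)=678572216 / 1012978643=0.67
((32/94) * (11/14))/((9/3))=88/987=0.09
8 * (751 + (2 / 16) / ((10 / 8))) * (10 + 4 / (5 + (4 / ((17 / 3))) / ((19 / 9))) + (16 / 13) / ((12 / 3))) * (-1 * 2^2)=-265770.36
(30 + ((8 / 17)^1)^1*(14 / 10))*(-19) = -49514 / 85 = -582.52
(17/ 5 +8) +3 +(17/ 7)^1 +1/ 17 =10048/ 595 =16.89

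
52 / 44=13 / 11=1.18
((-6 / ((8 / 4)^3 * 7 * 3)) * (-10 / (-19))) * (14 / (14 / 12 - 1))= -30 / 19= -1.58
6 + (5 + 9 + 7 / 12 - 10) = 10.58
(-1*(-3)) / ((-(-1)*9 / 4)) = 4 / 3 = 1.33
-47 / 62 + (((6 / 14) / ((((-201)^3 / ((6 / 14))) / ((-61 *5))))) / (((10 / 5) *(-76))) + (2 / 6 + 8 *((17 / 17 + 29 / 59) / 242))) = -16919720962241 / 45068226336056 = -0.38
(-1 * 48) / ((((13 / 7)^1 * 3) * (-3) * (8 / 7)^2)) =343 / 156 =2.20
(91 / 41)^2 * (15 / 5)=24843 / 1681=14.78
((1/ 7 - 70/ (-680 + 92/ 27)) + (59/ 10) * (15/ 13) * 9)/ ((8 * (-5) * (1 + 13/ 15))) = -76697031/ 93093728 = -0.82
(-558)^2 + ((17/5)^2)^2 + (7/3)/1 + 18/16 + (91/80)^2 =149521145203/480000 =311502.39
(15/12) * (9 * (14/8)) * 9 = 177.19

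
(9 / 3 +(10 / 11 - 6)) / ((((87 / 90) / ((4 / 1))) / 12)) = -33120 / 319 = -103.82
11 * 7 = 77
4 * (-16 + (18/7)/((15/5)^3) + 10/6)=-1196/21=-56.95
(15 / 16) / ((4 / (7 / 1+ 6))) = 195 / 64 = 3.05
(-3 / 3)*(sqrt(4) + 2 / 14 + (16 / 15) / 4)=-253 / 105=-2.41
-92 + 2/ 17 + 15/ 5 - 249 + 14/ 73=-419074/ 1241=-337.69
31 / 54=0.57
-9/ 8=-1.12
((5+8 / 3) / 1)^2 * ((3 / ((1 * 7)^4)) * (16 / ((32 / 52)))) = 13754 / 7203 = 1.91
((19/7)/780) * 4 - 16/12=-1801/1365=-1.32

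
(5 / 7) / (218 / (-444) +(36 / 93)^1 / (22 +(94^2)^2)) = -1343278964190 / 923353008403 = -1.45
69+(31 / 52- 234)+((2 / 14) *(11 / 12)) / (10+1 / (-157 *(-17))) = -1197856718 / 7286643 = -164.39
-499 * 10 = -4990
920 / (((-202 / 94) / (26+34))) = -25687.13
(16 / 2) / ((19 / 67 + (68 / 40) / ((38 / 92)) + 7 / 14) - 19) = -101840 / 179501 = -0.57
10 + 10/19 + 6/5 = 1114/95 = 11.73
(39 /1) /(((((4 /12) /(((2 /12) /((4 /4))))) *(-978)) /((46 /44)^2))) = -6877 /315568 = -0.02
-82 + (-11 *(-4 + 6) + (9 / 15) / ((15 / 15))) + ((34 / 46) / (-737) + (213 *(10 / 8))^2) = 70785.66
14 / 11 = 1.27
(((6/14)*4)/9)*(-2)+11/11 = 13/21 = 0.62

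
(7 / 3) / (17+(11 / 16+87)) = 112 / 5025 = 0.02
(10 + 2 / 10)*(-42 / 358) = -1071 / 895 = -1.20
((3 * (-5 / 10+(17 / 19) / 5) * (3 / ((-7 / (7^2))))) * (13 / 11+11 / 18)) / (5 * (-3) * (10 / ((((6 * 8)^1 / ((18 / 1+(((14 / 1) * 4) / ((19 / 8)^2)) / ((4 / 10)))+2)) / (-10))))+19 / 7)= 4032161 / 156034296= 0.03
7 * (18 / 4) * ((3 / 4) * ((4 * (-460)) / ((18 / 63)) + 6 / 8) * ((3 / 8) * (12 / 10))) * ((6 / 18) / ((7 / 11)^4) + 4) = -412977.10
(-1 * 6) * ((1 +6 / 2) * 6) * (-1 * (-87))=-12528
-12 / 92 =-3 / 23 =-0.13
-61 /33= -1.85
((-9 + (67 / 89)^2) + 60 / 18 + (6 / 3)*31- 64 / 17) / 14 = 10732570 / 2827797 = 3.80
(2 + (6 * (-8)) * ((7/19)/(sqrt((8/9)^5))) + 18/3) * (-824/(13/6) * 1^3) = -39552/13 + 1576827 * sqrt(2)/247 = 5985.76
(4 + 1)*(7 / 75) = 7 / 15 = 0.47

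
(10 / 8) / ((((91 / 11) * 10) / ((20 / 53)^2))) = 550 / 255619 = 0.00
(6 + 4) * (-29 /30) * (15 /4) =-145 /4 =-36.25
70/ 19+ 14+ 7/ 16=5509/ 304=18.12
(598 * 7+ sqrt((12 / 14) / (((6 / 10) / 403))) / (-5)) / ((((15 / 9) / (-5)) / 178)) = -2235324+ 534 * sqrt(28210) / 35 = -2232761.44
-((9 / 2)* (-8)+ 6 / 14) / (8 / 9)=2241 / 56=40.02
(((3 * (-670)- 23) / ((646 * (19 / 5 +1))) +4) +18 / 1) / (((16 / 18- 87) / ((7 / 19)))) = -365757 / 4005200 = -0.09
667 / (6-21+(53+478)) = 1.29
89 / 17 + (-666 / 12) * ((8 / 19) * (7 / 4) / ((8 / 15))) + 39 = -83831 / 2584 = -32.44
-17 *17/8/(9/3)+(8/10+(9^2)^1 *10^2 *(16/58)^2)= 61073491/100920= 605.17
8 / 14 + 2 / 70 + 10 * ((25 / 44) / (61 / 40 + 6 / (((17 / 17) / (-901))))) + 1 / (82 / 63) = 1333015609 / 974967290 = 1.37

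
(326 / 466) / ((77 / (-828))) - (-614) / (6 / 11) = 60181865 / 53823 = 1118.14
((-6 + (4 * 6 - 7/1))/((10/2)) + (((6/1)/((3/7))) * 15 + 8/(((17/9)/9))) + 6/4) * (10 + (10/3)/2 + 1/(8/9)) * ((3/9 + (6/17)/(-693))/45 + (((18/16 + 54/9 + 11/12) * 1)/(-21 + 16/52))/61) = 312523539066817/94646744438400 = 3.30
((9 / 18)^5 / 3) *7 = 7 / 96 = 0.07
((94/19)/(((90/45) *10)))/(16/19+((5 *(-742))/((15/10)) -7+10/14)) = -987/9890320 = -0.00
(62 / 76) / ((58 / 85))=2635 / 2204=1.20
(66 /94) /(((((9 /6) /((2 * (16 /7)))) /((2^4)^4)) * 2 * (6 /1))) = 11534336 /987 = 11686.26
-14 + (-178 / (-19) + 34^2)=1151.37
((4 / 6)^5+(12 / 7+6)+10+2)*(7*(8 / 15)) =270064 / 3645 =74.09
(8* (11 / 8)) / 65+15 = 986 / 65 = 15.17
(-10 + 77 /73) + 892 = 64463 /73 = 883.05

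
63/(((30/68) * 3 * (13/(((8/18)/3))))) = 952/1755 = 0.54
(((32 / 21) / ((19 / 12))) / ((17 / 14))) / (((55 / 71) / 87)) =1581312 / 17765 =89.01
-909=-909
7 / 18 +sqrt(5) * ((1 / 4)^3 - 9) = 7 / 18 - 575 * sqrt(5) / 64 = -19.70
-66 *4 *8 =-2112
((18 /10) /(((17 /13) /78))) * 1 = 9126 /85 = 107.36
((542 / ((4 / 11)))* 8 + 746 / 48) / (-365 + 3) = -286549 / 8688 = -32.98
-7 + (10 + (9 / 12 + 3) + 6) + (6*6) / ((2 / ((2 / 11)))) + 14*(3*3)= 6249 / 44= 142.02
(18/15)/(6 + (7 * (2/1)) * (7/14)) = 6/65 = 0.09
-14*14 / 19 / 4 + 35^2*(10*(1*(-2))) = -465549 / 19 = -24502.58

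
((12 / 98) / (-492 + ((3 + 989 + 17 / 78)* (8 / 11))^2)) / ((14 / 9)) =0.00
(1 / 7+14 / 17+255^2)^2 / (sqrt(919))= 59878036848100*sqrt(919) / 13013959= 139481264.11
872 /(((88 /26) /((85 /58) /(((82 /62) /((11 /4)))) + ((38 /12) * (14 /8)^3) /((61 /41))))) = 570435048521 /153181248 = 3723.92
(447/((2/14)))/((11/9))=28161/11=2560.09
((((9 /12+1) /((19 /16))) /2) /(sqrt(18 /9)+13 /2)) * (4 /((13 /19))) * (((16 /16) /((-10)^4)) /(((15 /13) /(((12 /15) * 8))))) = 416 /1078125 - 64 * sqrt(2) /1078125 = 0.00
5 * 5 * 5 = 125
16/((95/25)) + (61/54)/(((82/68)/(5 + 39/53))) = 10683392/1114749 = 9.58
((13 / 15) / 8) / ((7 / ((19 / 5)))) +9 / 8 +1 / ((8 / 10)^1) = 5111 / 2100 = 2.43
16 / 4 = 4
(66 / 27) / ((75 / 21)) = 154 / 225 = 0.68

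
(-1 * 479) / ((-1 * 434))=479 / 434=1.10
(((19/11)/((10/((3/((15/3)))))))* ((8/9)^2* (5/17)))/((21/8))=0.01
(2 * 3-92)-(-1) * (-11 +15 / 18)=-577 / 6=-96.17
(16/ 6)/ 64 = 1/ 24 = 0.04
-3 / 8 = -0.38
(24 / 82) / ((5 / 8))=96 / 205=0.47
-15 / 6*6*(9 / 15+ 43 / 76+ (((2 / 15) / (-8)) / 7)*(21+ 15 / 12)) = -35521 / 2128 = -16.69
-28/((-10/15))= 42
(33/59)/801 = 11/15753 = 0.00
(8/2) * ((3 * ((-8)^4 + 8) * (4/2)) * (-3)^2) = 886464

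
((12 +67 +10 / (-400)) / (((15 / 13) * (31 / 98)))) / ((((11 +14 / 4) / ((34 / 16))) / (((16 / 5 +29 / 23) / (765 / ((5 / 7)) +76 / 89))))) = 520623894609 / 3944964830000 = 0.13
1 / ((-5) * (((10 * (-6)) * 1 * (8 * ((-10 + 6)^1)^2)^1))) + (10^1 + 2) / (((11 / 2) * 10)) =92171 / 422400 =0.22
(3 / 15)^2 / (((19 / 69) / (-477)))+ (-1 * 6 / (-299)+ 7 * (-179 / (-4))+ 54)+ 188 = 276084977 / 568100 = 485.98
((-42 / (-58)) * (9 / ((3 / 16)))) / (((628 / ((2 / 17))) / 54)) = 27216 / 77401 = 0.35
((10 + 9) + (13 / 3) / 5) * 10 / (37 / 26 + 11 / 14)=54236 / 603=89.94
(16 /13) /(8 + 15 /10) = 32 /247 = 0.13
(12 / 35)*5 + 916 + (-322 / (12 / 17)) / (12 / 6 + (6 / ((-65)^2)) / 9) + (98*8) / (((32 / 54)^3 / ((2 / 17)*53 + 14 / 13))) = 1107483675951 / 39219544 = 28238.06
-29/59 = -0.49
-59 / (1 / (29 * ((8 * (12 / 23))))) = -164256 / 23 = -7141.57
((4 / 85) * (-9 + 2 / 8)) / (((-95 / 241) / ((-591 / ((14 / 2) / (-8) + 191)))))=-2658712 / 818805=-3.25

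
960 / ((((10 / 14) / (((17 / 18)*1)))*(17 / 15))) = 1120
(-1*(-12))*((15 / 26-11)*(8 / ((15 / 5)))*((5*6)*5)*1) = -650400 / 13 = -50030.77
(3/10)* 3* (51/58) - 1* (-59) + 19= 45699/580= 78.79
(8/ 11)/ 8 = 1/ 11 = 0.09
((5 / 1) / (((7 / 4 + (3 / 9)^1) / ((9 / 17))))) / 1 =108 / 85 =1.27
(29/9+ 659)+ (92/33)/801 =17504612/26433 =662.23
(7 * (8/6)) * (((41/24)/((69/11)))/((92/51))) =53669/38088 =1.41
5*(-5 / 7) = -25 / 7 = -3.57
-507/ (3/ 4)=-676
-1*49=-49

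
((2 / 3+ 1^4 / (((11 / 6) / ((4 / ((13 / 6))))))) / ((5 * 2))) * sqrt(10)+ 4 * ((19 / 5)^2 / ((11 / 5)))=359 * sqrt(10) / 2145+ 1444 / 55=26.78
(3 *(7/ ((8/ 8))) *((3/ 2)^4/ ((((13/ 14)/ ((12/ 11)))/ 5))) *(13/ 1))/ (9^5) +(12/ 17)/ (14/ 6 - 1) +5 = 5.67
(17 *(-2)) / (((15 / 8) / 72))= -6528 / 5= -1305.60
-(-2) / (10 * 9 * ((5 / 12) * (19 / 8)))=32 / 1425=0.02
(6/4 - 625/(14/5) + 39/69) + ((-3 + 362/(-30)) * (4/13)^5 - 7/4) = -799618981121/3586690380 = -222.94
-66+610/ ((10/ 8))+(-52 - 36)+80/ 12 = 1022/ 3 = 340.67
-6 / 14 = -3 / 7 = -0.43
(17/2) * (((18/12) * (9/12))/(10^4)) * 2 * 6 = 459/40000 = 0.01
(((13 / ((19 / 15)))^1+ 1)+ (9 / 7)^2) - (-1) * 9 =20404 / 931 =21.92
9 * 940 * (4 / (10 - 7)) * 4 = 45120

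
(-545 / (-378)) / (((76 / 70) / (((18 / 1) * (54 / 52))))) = 24525 / 988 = 24.82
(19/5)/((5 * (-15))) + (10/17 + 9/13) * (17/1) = 105878/4875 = 21.72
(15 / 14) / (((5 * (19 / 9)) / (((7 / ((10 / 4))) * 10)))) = 54 / 19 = 2.84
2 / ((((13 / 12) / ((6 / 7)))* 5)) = 0.32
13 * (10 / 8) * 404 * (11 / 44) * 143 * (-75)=-70409625 / 4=-17602406.25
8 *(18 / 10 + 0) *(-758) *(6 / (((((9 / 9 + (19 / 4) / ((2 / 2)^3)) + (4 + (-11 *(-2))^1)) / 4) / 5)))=-41254.30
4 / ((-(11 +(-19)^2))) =-1 / 93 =-0.01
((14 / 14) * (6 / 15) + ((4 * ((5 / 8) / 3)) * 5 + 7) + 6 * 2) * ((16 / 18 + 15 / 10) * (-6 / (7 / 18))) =-4343 / 5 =-868.60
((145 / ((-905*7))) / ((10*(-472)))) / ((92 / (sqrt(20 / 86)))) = 0.00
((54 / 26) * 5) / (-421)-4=-22027 / 5473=-4.02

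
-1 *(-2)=2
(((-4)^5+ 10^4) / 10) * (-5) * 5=-22440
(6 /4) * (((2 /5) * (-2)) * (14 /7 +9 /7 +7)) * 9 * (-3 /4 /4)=729 /35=20.83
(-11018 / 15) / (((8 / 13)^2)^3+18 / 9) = -26590890781 / 74368215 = -357.56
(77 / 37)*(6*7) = 87.41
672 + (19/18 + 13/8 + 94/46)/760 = 845760143/1258560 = 672.01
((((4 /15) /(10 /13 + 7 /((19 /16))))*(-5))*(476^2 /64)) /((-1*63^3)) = 71383 /25198614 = 0.00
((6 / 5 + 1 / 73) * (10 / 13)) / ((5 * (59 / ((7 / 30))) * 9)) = 3101 / 37793925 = 0.00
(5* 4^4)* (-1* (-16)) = 20480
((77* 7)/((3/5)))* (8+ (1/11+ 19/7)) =29120/3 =9706.67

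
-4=-4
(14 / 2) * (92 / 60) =161 / 15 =10.73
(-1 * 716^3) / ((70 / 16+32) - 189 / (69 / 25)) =11433782.30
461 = 461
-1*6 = -6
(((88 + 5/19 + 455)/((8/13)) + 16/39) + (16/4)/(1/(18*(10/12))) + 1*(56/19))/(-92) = -147601/14352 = -10.28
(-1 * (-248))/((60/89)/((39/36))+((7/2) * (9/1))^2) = 0.25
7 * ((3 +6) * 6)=378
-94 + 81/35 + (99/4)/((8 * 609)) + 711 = 20115493/32480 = 619.32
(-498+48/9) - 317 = -2429/3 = -809.67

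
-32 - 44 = -76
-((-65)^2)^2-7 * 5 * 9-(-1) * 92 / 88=-392720657 / 22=-17850938.95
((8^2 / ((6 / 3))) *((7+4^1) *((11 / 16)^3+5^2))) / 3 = 380347 / 128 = 2971.46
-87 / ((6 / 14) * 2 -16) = 609 / 106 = 5.75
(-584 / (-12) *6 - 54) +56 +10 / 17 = 5008 / 17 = 294.59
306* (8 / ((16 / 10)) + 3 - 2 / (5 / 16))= 2448 / 5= 489.60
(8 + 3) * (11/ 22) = 11/ 2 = 5.50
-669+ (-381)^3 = -55307010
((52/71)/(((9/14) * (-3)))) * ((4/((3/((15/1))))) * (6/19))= -2.40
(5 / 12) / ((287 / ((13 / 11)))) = 65 / 37884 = 0.00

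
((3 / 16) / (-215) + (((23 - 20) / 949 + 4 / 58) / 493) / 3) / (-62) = 115282277 / 8681255063520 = 0.00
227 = 227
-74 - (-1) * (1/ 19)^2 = -26713/ 361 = -74.00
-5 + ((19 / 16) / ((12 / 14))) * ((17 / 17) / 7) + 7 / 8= -377 / 96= -3.93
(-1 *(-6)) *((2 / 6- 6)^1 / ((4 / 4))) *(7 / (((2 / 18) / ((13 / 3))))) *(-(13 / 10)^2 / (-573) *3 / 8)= -784329 / 76400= -10.27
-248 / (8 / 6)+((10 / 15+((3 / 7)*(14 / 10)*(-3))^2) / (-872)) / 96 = -1167782693 / 6278400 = -186.00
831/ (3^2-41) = -831/ 32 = -25.97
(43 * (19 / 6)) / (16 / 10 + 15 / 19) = 77615 / 1362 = 56.99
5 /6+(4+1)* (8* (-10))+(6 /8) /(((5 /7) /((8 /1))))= -390.77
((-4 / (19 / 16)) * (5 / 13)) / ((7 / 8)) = -2560 / 1729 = -1.48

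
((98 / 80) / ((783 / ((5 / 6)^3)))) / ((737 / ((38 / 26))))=23275 / 12963322944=0.00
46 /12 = 23 /6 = 3.83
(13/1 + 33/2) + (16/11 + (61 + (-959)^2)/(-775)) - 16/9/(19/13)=-3373366279/2915550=-1157.03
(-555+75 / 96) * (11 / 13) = -195085 / 416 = -468.95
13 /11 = 1.18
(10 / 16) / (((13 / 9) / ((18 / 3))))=135 / 52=2.60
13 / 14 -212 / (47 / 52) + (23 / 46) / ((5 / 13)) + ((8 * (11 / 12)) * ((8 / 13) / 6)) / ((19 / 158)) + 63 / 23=-18783736001 / 84107205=-223.33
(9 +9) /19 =0.95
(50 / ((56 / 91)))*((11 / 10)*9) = 6435 / 8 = 804.38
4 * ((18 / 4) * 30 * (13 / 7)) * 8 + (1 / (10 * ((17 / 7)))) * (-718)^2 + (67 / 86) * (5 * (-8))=29219.15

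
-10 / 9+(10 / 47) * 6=70 / 423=0.17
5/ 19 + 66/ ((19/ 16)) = 1061/ 19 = 55.84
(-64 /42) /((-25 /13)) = 416 /525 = 0.79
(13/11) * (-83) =-1079/11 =-98.09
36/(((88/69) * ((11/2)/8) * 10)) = 4.11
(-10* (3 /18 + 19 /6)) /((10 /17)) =-170 /3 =-56.67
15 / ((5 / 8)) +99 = 123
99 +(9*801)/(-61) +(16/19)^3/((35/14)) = -39625438/2091995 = -18.94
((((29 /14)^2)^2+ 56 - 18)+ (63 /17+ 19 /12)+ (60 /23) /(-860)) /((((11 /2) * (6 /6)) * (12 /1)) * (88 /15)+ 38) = 597743252735 /4119474990624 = 0.15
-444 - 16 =-460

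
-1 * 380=-380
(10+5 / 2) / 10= 5 / 4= 1.25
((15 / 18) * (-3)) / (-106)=5 / 212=0.02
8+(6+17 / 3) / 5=31 / 3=10.33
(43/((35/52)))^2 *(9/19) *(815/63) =814950448/32585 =25009.99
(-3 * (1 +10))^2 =1089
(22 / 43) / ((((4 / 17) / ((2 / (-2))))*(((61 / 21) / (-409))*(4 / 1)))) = 1606143 / 20984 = 76.54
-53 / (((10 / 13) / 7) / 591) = -2850393 / 10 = -285039.30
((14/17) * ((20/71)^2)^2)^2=5017600000000/186622770530024929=0.00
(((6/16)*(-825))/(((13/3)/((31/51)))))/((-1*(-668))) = -76725/1181024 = -0.06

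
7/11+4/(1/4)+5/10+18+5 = 883/22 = 40.14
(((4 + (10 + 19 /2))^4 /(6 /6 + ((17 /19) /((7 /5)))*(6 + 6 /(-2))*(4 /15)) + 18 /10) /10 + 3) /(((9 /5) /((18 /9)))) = 3245499209 /144720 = 22426.06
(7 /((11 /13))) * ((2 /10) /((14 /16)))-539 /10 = -5721 /110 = -52.01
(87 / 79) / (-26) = -87 / 2054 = -0.04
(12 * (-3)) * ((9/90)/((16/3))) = -27/40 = -0.68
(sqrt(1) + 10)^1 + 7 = 18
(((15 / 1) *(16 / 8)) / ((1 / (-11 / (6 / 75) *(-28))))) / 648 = 9625 / 54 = 178.24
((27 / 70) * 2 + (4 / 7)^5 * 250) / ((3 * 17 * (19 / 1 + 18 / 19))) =0.02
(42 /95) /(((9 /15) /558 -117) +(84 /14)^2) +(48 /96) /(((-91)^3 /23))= -11806712077 /2157098494642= -0.01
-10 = -10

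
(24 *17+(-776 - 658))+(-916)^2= 838030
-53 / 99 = -0.54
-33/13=-2.54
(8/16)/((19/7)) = 0.18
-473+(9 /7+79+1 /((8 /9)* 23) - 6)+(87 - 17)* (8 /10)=-441353 /1288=-342.67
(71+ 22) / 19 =93 / 19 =4.89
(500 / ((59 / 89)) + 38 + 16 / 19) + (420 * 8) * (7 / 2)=14072002 / 1121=12553.08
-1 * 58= -58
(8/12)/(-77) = -2/231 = -0.01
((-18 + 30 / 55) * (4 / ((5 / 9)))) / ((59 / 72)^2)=-187.16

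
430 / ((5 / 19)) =1634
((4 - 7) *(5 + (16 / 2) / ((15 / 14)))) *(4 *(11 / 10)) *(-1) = 4114 / 25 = 164.56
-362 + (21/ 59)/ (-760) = -16232101/ 44840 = -362.00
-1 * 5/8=-0.62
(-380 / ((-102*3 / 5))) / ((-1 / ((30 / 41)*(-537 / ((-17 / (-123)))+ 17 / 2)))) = 626111750 / 35547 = 17613.63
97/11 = 8.82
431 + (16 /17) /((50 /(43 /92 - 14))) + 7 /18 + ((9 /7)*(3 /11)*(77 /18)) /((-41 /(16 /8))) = 621930481 /1442790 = 431.06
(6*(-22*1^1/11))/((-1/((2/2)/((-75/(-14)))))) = 56/25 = 2.24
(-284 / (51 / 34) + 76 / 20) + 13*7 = -1418 / 15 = -94.53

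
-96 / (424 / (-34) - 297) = 1632 / 5261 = 0.31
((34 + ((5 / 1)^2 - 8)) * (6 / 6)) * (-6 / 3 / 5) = -102 / 5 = -20.40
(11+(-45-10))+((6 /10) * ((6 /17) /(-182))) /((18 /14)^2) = -437587 /9945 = -44.00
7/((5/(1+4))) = 7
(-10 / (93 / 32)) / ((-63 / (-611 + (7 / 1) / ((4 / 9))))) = -32.51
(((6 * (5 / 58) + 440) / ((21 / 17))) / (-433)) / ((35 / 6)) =-12410 / 87899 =-0.14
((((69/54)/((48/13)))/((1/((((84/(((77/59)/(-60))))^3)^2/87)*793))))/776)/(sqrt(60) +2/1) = 1383488883760362737.46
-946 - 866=-1812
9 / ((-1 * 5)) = -9 / 5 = -1.80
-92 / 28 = -23 / 7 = -3.29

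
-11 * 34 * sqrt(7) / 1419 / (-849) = 34 * sqrt(7) / 109521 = 0.00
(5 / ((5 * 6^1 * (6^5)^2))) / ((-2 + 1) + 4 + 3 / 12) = 0.00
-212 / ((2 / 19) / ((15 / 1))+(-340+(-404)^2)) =-30210 / 23209831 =-0.00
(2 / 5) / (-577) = -2 / 2885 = -0.00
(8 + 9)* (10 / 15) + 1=37 / 3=12.33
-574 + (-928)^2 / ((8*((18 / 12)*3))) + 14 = 210256 / 9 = 23361.78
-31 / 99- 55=-5476 / 99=-55.31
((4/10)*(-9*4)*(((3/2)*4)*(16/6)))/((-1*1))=1152/5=230.40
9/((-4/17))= -153/4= -38.25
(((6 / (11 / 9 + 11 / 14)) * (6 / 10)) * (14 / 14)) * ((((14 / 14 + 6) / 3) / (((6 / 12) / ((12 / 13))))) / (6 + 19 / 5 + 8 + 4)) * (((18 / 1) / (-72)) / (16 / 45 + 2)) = -714420 / 19000553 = -0.04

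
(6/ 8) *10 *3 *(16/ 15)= 24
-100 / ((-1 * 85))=20 / 17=1.18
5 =5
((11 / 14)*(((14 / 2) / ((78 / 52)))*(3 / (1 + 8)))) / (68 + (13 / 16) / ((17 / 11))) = 2992 / 167751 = 0.02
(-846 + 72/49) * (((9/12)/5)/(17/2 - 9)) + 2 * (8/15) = 187003/735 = 254.43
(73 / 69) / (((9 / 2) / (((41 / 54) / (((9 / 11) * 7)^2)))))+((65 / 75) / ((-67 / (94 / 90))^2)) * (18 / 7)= 223436015563 / 37341871630875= 0.01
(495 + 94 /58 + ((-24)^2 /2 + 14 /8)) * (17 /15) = 1550723 /1740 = 891.22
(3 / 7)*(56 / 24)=1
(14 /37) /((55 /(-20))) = -56 /407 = -0.14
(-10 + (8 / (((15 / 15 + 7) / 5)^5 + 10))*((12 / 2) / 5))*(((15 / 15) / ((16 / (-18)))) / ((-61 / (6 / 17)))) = -0.06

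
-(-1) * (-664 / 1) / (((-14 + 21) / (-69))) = 45816 / 7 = 6545.14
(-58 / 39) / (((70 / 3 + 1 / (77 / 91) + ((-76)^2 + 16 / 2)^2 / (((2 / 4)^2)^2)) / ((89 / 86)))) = -28391 / 9874209079943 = -0.00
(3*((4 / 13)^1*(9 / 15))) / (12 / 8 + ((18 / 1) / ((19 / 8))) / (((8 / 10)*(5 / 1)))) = 456 / 2795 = 0.16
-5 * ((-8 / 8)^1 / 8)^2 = -5 / 64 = -0.08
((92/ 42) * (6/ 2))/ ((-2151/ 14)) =-0.04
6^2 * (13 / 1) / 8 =117 / 2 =58.50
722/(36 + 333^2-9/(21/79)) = 2527/388119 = 0.01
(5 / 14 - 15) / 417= -205 / 5838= -0.04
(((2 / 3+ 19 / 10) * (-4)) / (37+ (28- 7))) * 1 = -77 / 435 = -0.18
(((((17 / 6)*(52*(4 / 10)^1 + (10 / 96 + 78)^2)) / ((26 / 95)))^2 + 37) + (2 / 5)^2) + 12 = 12968908037528096669929 / 3229640294400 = 4015588999.19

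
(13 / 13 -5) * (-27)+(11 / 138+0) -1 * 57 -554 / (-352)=639425 / 12144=52.65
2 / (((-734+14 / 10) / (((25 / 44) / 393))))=-125 / 31670298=-0.00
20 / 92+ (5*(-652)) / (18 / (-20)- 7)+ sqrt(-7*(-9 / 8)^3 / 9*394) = 9*sqrt(1379) / 16+ 750195 / 1817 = 433.76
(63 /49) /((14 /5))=45 /98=0.46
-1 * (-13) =13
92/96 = 23/24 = 0.96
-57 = -57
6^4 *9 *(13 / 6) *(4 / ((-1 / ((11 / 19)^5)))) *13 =-211644205344 / 2476099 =-85474.86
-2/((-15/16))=32/15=2.13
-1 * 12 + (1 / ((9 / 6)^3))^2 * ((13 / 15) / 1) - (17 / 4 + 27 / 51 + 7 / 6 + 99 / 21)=-117552523 / 5205060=-22.58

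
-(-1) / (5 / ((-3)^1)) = -3 / 5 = -0.60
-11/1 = -11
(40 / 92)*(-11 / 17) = -110 / 391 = -0.28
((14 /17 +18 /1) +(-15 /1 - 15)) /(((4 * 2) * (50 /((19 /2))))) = -361 /1360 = -0.27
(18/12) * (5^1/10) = 3/4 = 0.75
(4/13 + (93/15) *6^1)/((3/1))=12.50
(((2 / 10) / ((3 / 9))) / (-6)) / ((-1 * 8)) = 0.01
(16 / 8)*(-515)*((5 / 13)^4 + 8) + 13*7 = -233387339 / 28561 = -8171.54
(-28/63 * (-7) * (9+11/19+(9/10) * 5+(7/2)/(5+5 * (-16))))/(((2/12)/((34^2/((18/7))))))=117754.74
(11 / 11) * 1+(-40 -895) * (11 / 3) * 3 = -10284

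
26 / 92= 13 / 46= 0.28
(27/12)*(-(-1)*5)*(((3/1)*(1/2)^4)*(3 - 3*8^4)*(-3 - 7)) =8292375/32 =259136.72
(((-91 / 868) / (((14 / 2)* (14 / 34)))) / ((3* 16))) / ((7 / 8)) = -221 / 255192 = -0.00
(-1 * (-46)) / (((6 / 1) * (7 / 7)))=23 / 3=7.67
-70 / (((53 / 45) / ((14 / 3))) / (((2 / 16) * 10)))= -18375 / 53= -346.70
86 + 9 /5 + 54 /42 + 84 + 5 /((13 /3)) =79279 /455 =174.24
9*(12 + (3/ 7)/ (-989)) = 747657/ 6923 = 108.00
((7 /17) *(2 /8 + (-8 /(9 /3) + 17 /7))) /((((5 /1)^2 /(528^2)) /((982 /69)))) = 7604608 /9775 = 777.97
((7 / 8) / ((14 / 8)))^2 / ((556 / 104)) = 13 / 278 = 0.05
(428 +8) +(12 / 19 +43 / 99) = 822121 / 1881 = 437.07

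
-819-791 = -1610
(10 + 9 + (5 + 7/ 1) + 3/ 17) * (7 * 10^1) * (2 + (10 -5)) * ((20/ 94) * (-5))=-12985000/ 799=-16251.56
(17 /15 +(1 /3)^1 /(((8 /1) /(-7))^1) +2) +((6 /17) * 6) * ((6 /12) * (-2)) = 1477 /2040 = 0.72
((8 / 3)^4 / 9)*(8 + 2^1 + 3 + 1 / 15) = 802816 / 10935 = 73.42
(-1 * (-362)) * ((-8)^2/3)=23168/3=7722.67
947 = 947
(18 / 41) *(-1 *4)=-72 / 41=-1.76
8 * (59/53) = 8.91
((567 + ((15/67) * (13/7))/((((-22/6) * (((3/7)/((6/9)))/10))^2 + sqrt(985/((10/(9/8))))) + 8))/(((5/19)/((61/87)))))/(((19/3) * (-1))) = -238.54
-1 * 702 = -702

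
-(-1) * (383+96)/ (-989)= -479/ 989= -0.48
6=6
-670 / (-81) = 670 / 81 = 8.27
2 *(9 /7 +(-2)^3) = -94 /7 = -13.43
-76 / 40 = -19 / 10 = -1.90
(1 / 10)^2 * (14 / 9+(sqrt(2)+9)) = sqrt(2) / 100+19 / 180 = 0.12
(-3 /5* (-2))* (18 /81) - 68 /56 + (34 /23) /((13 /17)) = 61879 /62790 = 0.99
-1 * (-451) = 451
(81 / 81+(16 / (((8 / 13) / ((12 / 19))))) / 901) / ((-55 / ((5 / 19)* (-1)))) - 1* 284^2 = -80656.00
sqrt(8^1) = 2 * sqrt(2) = 2.83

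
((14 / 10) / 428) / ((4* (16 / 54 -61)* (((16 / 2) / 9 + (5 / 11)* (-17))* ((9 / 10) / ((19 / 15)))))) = 1197 / 431736440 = 0.00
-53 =-53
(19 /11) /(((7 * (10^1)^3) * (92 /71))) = 1349 /7084000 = 0.00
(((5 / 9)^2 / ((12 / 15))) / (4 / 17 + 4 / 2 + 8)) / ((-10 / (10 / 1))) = -2125 / 56376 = -0.04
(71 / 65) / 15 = 71 / 975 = 0.07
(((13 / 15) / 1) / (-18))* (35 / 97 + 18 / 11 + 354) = -4938037 / 288090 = -17.14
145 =145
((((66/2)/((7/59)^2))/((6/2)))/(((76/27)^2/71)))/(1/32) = 3963807738/17689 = 224083.20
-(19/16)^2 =-1.41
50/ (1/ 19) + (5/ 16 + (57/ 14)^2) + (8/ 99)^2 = 7429610017/ 7683984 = 966.90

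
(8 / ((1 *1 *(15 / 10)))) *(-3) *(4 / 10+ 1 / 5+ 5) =-448 / 5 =-89.60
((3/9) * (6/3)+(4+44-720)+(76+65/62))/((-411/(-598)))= -33050563/38223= -864.68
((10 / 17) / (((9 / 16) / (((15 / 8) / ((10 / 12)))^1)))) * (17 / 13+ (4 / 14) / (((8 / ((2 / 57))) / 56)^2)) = 2238440 / 718029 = 3.12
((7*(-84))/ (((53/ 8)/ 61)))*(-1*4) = 1147776/ 53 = 21656.15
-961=-961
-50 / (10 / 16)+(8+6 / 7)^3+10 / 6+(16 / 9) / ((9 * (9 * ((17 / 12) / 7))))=873693547 / 1416933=616.61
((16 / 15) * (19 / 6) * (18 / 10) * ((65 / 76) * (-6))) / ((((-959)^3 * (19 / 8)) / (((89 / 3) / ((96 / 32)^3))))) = 0.00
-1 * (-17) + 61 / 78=1387 / 78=17.78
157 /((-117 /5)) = -785 /117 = -6.71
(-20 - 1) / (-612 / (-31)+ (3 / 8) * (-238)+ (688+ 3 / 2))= -2604 / 76879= -0.03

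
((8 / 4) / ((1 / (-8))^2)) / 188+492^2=11377040 / 47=242064.68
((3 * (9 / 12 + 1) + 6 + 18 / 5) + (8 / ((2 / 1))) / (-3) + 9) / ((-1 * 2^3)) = -1351 / 480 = -2.81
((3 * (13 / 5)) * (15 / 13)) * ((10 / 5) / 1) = 18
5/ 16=0.31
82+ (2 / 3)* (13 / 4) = 505 / 6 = 84.17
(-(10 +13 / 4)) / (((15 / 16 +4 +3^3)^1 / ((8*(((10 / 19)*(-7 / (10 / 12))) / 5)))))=20352 / 6935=2.93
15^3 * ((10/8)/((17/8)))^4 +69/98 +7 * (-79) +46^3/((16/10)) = 496724929305/8185058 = 60686.79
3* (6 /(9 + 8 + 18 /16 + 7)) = 48 /67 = 0.72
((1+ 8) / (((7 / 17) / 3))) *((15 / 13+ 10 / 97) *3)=2182545 / 8827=247.26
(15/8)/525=1/280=0.00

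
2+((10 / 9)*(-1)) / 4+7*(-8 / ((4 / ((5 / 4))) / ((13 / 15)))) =-121 / 9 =-13.44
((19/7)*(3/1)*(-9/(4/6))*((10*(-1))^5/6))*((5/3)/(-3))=-7125000/7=-1017857.14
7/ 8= 0.88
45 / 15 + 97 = 100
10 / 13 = 0.77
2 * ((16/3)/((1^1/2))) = 64/3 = 21.33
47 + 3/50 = 2353/50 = 47.06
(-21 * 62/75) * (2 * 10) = -1736/5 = -347.20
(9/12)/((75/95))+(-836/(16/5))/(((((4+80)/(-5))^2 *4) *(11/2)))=256253/282240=0.91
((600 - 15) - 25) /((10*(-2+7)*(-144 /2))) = -0.16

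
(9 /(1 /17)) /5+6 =183 /5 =36.60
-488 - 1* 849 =-1337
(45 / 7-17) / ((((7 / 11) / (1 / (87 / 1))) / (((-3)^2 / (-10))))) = 1221 / 7105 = 0.17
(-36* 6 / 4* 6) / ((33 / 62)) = -6696 / 11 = -608.73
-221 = -221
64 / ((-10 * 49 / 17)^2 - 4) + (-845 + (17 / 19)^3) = -2275631548 / 2695587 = -844.21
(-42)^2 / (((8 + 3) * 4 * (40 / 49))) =21609 / 440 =49.11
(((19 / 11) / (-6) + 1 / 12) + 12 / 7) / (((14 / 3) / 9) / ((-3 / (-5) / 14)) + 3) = 37665 / 376684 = 0.10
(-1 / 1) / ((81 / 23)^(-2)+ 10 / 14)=-45927 / 36508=-1.26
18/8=9/4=2.25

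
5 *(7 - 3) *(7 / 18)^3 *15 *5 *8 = 171500 / 243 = 705.76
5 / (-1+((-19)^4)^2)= 1 / 3396712608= 0.00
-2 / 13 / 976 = -1 / 6344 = -0.00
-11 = -11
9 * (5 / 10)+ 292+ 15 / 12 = 1191 / 4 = 297.75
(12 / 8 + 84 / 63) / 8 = 17 / 48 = 0.35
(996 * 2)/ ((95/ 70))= 27888/ 19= 1467.79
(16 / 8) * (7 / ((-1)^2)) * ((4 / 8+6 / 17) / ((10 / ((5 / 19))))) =203 / 646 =0.31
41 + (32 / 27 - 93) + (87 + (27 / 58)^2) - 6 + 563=53897507 / 90828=593.40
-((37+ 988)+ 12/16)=-4103/4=-1025.75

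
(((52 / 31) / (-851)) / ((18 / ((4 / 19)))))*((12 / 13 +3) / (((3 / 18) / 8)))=-2176 / 501239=-0.00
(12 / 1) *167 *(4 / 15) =2672 / 5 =534.40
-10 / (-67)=10 / 67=0.15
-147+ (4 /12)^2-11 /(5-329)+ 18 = -41749 /324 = -128.85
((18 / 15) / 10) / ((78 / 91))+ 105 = 5257 / 50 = 105.14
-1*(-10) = 10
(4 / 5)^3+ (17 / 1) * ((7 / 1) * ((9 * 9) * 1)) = 1204939 / 125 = 9639.51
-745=-745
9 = 9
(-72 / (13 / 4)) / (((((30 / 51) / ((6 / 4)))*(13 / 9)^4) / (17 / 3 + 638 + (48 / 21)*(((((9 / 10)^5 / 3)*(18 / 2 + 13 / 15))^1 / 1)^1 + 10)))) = -19428882549768 / 2231328125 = -8707.32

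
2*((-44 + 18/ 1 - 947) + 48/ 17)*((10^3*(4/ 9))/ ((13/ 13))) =-131944000/ 153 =-862379.08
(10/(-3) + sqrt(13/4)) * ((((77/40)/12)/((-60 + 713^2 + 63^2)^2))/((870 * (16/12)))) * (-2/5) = 77/109590245700998400 - 77 * sqrt(13)/730601638006656000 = 0.00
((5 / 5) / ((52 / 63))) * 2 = 63 / 26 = 2.42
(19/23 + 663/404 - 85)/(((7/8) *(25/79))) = -24233882/81305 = -298.06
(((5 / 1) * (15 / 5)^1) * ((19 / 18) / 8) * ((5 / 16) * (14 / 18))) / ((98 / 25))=11875 / 96768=0.12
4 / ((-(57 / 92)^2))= -33856 / 3249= -10.42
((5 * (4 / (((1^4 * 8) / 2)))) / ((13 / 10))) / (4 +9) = 50 / 169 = 0.30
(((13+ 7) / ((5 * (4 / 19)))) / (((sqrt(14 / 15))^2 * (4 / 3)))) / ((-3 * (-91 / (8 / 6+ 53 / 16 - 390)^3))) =-3200336.30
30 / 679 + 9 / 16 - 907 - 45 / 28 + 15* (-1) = -10027477 / 10864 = -923.00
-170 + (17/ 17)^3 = -169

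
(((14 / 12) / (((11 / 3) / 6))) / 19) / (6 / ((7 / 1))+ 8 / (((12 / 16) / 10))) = 0.00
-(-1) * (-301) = -301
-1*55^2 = -3025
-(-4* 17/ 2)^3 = 39304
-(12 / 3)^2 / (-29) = 0.55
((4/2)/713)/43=2/30659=0.00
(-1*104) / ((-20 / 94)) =2444 / 5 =488.80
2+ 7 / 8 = 23 / 8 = 2.88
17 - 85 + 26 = -42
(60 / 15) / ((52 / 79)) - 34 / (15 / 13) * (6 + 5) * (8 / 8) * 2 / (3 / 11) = -1386977 / 585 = -2370.90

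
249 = 249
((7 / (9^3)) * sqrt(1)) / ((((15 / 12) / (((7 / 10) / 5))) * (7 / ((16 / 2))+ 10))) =0.00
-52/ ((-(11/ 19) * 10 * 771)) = 494/ 42405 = 0.01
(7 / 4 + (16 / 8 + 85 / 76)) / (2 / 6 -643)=-555 / 73264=-0.01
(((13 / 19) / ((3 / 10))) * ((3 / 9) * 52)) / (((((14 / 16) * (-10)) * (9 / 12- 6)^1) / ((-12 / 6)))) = -43264 / 25137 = -1.72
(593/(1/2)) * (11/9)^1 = 13046/9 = 1449.56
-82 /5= -16.40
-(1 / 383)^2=-1 / 146689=-0.00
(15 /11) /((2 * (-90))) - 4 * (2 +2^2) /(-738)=45 /1804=0.02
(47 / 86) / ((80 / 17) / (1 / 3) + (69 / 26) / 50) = 0.04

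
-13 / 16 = -0.81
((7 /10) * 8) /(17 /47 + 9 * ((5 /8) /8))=5.26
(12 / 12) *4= 4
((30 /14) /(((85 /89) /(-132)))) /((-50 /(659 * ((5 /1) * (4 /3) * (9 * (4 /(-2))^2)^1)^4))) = 1541152338739200 /119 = 12950859989405.04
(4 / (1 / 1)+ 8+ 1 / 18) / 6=217 / 108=2.01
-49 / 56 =-7 / 8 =-0.88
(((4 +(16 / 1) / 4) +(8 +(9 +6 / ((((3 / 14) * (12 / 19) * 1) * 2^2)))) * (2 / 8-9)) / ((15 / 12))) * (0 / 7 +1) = -190.18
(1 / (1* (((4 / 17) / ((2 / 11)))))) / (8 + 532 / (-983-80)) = 18071 / 175384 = 0.10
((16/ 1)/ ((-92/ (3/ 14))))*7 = -0.26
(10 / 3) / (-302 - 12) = -0.01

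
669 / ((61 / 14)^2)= 131124 / 3721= 35.24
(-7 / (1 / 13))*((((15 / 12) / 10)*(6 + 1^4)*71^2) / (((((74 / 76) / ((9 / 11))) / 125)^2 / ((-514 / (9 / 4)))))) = 167578763573812500 / 165649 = 1011649714600.22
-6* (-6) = 36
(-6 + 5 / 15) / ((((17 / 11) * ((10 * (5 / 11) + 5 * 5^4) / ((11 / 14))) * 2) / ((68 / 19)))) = -1331 / 807975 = -0.00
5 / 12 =0.42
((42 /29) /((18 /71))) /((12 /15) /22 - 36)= -0.16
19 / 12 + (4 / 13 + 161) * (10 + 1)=277051 / 156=1775.97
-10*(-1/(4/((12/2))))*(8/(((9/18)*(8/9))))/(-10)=-27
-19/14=-1.36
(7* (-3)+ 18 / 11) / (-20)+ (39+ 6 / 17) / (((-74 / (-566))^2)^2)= 944055795349761 / 7009362140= 134684.98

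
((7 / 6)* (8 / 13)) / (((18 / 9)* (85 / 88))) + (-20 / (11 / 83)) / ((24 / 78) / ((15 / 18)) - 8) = 91102573 / 4521660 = 20.15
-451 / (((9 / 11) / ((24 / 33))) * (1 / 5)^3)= -451000 / 9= -50111.11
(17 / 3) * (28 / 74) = 238 / 111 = 2.14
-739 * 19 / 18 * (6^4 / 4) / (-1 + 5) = -126369 / 2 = -63184.50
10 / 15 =2 / 3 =0.67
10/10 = 1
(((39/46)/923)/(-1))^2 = 9/10666756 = 0.00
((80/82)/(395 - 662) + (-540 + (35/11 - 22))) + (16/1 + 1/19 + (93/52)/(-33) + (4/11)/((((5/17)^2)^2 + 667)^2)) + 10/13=-6254466081264932130943813/11538452142941202729822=-542.05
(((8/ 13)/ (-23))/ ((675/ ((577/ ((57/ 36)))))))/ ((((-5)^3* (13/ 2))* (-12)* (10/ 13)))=-4616/ 2396671875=-0.00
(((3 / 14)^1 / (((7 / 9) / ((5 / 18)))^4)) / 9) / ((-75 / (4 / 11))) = -25 / 13311144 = -0.00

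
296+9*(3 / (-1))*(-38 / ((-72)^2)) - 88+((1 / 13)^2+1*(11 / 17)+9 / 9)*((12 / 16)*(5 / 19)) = 1092740009 / 5240352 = 208.52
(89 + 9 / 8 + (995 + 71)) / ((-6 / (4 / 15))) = -3083 / 60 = -51.38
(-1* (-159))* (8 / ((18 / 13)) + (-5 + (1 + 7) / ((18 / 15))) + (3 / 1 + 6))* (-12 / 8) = -3922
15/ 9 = 5/ 3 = 1.67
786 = 786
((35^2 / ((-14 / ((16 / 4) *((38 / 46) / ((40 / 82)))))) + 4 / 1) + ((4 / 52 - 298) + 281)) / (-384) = 1.58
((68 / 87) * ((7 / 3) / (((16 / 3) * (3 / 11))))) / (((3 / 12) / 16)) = 20944 / 261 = 80.25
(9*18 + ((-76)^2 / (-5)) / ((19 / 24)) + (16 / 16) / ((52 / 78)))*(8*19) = -984732 / 5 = -196946.40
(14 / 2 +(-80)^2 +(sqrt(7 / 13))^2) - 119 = 81751 / 13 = 6288.54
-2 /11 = -0.18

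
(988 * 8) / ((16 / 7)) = 3458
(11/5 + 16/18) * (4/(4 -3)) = 556/45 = 12.36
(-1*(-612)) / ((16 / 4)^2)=153 / 4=38.25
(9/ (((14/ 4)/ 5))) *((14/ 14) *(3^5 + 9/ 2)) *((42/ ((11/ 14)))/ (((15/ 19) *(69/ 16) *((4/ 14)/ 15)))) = 60328800/ 23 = 2622991.30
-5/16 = -0.31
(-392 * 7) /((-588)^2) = -1 /126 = -0.01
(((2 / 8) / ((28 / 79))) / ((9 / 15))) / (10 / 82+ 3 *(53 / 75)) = 404875 / 772128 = 0.52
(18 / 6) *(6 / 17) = 18 / 17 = 1.06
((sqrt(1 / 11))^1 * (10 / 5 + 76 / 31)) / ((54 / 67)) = 1541 * sqrt(11) / 3069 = 1.67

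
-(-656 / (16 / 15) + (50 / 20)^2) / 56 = 2435 / 224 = 10.87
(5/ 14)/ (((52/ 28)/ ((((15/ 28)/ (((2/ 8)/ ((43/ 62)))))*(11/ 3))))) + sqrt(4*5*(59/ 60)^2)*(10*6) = 11825/ 11284 + 118*sqrt(5) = 264.90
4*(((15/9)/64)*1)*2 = 5/24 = 0.21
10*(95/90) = 95/9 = 10.56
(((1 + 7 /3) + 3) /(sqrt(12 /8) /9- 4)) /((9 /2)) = -304 /863- 38*sqrt(6) /7767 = -0.36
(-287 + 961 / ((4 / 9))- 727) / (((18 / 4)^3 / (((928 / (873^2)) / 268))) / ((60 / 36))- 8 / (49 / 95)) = 522132240 / 5472018959009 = 0.00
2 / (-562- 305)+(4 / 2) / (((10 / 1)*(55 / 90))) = 15496 / 47685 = 0.32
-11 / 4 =-2.75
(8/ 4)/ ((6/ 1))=1/ 3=0.33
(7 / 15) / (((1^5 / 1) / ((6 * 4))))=56 / 5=11.20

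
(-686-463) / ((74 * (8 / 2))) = -3.88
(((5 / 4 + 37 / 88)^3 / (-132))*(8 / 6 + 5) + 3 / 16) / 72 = -361283 / 719634432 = -0.00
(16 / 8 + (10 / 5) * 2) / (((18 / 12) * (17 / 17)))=4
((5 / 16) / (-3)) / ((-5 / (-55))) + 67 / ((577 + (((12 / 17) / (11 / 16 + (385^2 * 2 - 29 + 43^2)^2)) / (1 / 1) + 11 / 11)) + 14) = -7396668129753803 / 7162749508420248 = -1.03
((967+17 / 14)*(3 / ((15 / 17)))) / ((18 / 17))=783479 / 252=3109.04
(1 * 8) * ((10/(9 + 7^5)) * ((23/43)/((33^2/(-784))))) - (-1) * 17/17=49125017/49215177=1.00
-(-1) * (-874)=-874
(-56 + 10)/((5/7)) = -322/5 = -64.40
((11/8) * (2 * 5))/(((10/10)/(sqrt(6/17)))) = 55 * sqrt(102)/68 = 8.17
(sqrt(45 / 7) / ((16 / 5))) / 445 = 3*sqrt(35) / 9968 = 0.00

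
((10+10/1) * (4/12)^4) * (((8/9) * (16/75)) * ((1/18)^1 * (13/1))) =3328/98415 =0.03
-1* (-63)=63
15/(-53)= -15/53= -0.28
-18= -18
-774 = -774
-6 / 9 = -2 / 3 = -0.67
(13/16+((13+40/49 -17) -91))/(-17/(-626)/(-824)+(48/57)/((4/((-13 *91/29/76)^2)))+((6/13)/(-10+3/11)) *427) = 18936267089943757593/4096612125300065609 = 4.62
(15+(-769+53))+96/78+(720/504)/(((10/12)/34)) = -58375/91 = -641.48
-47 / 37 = -1.27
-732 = -732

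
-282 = -282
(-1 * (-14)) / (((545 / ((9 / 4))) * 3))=21 / 1090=0.02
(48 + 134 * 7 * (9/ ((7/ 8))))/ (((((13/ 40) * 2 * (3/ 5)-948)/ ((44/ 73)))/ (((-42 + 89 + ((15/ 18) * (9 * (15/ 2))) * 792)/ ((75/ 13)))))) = -329786609152/ 6917553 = -47673.88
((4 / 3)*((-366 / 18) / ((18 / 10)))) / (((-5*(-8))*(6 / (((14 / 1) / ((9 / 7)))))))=-0.68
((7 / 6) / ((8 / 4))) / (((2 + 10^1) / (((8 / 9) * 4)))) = 14 / 81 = 0.17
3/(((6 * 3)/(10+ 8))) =3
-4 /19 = -0.21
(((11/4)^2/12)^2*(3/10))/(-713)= -14641/87613440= -0.00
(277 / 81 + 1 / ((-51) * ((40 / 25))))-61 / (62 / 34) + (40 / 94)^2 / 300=-22663763177 / 754364664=-30.04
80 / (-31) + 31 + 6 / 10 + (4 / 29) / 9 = 1174598 / 40455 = 29.03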